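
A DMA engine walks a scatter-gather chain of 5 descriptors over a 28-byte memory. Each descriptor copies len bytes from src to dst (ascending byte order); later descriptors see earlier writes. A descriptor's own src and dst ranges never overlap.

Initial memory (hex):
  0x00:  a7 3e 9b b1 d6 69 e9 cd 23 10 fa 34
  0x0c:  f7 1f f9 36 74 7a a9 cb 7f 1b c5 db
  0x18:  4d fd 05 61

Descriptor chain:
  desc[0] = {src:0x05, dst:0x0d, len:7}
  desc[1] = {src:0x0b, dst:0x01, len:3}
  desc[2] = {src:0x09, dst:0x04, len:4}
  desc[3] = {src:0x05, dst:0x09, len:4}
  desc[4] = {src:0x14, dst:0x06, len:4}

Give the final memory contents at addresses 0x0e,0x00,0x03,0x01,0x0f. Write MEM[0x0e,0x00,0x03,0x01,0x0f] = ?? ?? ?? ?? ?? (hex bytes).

  after D0: wrote 7B at 0x0d = 69e9cd2310fa34
  after D1: wrote 3B at 0x01 = 34f769
  after D2: wrote 4B at 0x04 = 10fa34f7
  after D3: wrote 4B at 0x09 = fa34f723
  after D4: wrote 4B at 0x06 = 7f1bc5db
query mem[0x0e]=0xe9, mem[0x00]=0xa7, mem[0x03]=0x69, mem[0x01]=0x34, mem[0x0f]=0xcd

MEM[0x0e,0x00,0x03,0x01,0x0f] = e9 a7 69 34 cd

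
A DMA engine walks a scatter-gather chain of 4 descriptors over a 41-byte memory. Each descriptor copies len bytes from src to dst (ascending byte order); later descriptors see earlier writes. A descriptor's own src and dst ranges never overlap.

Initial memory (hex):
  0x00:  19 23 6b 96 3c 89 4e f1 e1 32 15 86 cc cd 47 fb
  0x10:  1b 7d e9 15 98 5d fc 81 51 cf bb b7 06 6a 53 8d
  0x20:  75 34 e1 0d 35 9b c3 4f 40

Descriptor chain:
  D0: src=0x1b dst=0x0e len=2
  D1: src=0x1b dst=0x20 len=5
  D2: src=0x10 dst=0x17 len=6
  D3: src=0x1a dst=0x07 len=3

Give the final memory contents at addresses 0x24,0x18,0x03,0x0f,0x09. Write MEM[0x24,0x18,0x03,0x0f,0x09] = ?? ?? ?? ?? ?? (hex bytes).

MEM[0x24,0x18,0x03,0x0f,0x09] = 8d 7d 96 06 5d

  after D0: wrote 2B at 0x0e = b706
  after D1: wrote 5B at 0x20 = b7066a538d
  after D2: wrote 6B at 0x17 = 1b7de915985d
  after D3: wrote 3B at 0x07 = 15985d
query mem[0x24]=0x8d, mem[0x18]=0x7d, mem[0x03]=0x96, mem[0x0f]=0x06, mem[0x09]=0x5d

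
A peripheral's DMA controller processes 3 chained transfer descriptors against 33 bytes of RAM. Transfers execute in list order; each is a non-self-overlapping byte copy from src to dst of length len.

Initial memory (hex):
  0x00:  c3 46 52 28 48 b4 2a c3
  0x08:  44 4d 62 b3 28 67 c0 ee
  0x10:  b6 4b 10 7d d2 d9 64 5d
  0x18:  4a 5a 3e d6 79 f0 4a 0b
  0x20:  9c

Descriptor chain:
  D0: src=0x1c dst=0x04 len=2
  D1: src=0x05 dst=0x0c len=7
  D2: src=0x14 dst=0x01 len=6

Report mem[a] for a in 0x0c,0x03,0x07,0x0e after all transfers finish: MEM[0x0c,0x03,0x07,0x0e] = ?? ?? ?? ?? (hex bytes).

  after D0: wrote 2B at 0x04 = 79f0
  after D1: wrote 7B at 0x0c = f02ac3444d62b3
  after D2: wrote 6B at 0x01 = d2d9645d4a5a
query mem[0x0c]=0xf0, mem[0x03]=0x64, mem[0x07]=0xc3, mem[0x0e]=0xc3

MEM[0x0c,0x03,0x07,0x0e] = f0 64 c3 c3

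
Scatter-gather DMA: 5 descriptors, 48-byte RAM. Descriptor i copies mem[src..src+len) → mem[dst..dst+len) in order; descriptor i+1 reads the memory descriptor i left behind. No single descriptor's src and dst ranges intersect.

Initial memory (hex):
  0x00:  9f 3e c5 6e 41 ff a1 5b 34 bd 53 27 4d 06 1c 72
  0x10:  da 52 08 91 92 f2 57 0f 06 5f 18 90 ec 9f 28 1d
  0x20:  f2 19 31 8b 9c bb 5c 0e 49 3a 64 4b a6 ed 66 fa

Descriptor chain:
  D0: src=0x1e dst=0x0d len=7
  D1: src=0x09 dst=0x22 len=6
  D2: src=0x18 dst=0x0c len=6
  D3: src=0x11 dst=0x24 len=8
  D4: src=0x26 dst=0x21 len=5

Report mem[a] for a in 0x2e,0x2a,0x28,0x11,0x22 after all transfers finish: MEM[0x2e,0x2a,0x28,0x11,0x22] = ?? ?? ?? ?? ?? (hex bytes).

D0: mem[0x0d..0x13] <- [28 1d f2 19 31 8b 9c]
D1: mem[0x22..0x27] <- [bd 53 27 4d 28 1d]
D2: mem[0x0c..0x11] <- [06 5f 18 90 ec 9f]
D3: mem[0x24..0x2b] <- [9f 8b 9c 92 f2 57 0f 06]
D4: mem[0x21..0x25] <- [9c 92 f2 57 0f]
query mem[0x2e]=0x66, mem[0x2a]=0x0f, mem[0x28]=0xf2, mem[0x11]=0x9f, mem[0x22]=0x92

MEM[0x2e,0x2a,0x28,0x11,0x22] = 66 0f f2 9f 92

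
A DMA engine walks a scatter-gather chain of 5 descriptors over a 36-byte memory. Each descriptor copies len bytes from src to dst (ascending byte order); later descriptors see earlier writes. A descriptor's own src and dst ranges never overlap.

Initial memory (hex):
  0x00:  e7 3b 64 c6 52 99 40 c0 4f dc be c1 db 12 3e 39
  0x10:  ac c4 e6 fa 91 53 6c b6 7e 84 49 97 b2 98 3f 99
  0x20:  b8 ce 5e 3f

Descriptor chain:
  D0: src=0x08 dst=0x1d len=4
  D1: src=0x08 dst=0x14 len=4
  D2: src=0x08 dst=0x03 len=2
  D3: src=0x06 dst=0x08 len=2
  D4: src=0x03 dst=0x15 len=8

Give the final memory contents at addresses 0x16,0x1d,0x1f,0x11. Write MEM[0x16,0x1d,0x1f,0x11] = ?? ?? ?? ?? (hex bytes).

MEM[0x16,0x1d,0x1f,0x11] = dc 4f be c4

#0 dst[0x1d+4] := {0x4f,0xdc,0xbe,0xc1}
#1 dst[0x14+4] := {0x4f,0xdc,0xbe,0xc1}
#2 dst[0x03+2] := {0x4f,0xdc}
#3 dst[0x08+2] := {0x40,0xc0}
#4 dst[0x15+8] := {0x4f,0xdc,0x99,0x40,0xc0,0x40,0xc0,0xbe}
query mem[0x16]=0xdc, mem[0x1d]=0x4f, mem[0x1f]=0xbe, mem[0x11]=0xc4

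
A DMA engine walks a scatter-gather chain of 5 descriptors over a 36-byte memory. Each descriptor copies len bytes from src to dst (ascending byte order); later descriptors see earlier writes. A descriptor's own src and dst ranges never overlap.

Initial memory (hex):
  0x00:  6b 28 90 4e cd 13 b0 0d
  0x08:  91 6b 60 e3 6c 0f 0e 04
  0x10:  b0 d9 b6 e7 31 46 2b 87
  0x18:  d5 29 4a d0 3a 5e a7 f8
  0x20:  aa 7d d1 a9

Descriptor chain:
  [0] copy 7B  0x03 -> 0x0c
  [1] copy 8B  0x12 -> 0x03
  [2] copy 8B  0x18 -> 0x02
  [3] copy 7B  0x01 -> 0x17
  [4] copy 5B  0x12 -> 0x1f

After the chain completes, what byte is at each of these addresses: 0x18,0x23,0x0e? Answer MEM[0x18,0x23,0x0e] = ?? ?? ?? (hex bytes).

[0] 0x03->0x0c len=7 : 4e cd 13 b0 0d 91 6b
[1] 0x12->0x03 len=8 : 6b e7 31 46 2b 87 d5 29
[2] 0x18->0x02 len=8 : d5 29 4a d0 3a 5e a7 f8
[3] 0x01->0x17 len=7 : 28 d5 29 4a d0 3a 5e
[4] 0x12->0x1f len=5 : 6b e7 31 46 2b
query mem[0x18]=0xd5, mem[0x23]=0x2b, mem[0x0e]=0x13

MEM[0x18,0x23,0x0e] = d5 2b 13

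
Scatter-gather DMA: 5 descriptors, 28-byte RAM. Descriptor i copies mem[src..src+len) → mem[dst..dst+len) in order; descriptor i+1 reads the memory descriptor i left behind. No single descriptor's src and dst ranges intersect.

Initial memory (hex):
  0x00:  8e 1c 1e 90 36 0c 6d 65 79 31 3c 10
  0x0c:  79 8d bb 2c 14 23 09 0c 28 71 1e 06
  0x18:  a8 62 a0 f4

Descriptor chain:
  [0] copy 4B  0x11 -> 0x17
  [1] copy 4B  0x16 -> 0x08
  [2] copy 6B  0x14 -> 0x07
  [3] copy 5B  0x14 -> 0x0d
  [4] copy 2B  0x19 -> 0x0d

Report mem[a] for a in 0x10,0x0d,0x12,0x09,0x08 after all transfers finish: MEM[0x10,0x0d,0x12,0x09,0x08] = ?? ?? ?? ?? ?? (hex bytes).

[0] 0x11->0x17 len=4 : 23 09 0c 28
[1] 0x16->0x08 len=4 : 1e 23 09 0c
[2] 0x14->0x07 len=6 : 28 71 1e 23 09 0c
[3] 0x14->0x0d len=5 : 28 71 1e 23 09
[4] 0x19->0x0d len=2 : 0c 28
query mem[0x10]=0x23, mem[0x0d]=0x0c, mem[0x12]=0x09, mem[0x09]=0x1e, mem[0x08]=0x71

MEM[0x10,0x0d,0x12,0x09,0x08] = 23 0c 09 1e 71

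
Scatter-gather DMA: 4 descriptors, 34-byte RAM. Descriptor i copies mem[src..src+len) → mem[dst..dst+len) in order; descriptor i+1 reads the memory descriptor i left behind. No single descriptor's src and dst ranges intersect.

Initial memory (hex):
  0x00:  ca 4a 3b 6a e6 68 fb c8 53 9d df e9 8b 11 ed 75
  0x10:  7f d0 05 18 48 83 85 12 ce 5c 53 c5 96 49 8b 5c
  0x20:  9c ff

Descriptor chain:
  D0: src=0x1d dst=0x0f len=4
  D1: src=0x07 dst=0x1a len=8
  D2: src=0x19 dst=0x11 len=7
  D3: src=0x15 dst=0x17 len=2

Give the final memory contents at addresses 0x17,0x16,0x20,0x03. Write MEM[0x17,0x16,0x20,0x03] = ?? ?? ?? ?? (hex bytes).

MEM[0x17,0x16,0x20,0x03] = df e9 11 6a

#0 dst[0x0f+4] := {0x49,0x8b,0x5c,0x9c}
#1 dst[0x1a+8] := {0xc8,0x53,0x9d,0xdf,0xe9,0x8b,0x11,0xed}
#2 dst[0x11+7] := {0x5c,0xc8,0x53,0x9d,0xdf,0xe9,0x8b}
#3 dst[0x17+2] := {0xdf,0xe9}
query mem[0x17]=0xdf, mem[0x16]=0xe9, mem[0x20]=0x11, mem[0x03]=0x6a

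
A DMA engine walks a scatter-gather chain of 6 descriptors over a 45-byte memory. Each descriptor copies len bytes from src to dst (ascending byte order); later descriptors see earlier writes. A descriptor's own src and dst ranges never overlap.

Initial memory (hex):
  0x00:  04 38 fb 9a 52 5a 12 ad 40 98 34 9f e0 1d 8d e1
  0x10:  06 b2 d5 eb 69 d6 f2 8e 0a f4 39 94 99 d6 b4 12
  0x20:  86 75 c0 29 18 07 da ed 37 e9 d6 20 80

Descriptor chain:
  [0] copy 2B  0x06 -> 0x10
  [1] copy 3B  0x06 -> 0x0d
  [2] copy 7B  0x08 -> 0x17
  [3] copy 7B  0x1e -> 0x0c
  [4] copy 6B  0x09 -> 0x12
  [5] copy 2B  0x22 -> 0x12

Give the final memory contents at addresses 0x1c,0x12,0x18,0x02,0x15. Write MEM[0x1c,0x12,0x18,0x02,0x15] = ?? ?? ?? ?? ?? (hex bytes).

MEM[0x1c,0x12,0x18,0x02,0x15] = 12 c0 98 fb b4

  after D0: wrote 2B at 0x10 = 12ad
  after D1: wrote 3B at 0x0d = 12ad40
  after D2: wrote 7B at 0x17 = 4098349fe012ad
  after D3: wrote 7B at 0x0c = b4128675c02918
  after D4: wrote 6B at 0x12 = 98349fb41286
  after D5: wrote 2B at 0x12 = c029
query mem[0x1c]=0x12, mem[0x12]=0xc0, mem[0x18]=0x98, mem[0x02]=0xfb, mem[0x15]=0xb4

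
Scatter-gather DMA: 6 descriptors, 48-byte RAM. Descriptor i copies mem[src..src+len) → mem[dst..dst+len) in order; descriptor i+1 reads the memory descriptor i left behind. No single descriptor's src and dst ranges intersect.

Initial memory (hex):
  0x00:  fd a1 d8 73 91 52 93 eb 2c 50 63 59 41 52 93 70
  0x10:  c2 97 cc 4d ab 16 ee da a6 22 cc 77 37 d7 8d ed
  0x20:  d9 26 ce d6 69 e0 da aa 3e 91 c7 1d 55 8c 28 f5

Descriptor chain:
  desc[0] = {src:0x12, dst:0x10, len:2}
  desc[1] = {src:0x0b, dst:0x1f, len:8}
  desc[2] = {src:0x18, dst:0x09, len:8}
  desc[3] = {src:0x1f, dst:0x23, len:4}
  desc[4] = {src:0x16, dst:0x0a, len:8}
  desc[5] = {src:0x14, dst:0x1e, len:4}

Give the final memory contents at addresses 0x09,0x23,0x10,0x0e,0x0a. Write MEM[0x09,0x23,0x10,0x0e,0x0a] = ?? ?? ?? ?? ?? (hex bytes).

MEM[0x09,0x23,0x10,0x0e,0x0a] = a6 59 37 cc ee

#0 dst[0x10+2] := {0xcc,0x4d}
#1 dst[0x1f+8] := {0x59,0x41,0x52,0x93,0x70,0xcc,0x4d,0xcc}
#2 dst[0x09+8] := {0xa6,0x22,0xcc,0x77,0x37,0xd7,0x8d,0x59}
#3 dst[0x23+4] := {0x59,0x41,0x52,0x93}
#4 dst[0x0a+8] := {0xee,0xda,0xa6,0x22,0xcc,0x77,0x37,0xd7}
#5 dst[0x1e+4] := {0xab,0x16,0xee,0xda}
query mem[0x09]=0xa6, mem[0x23]=0x59, mem[0x10]=0x37, mem[0x0e]=0xcc, mem[0x0a]=0xee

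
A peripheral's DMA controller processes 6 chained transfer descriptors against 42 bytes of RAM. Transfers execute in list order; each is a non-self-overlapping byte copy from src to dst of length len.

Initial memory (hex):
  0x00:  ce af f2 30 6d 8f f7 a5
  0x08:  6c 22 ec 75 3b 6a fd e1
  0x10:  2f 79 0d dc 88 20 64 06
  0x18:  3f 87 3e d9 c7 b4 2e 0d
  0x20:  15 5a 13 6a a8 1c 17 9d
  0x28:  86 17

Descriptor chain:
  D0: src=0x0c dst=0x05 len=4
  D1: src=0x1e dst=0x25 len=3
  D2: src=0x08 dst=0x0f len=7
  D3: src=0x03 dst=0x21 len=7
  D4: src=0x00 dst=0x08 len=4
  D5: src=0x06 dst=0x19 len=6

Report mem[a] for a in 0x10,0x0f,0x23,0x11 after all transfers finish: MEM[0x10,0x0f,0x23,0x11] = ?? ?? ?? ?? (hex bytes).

MEM[0x10,0x0f,0x23,0x11] = 22 e1 3b ec

#0 dst[0x05+4] := {0x3b,0x6a,0xfd,0xe1}
#1 dst[0x25+3] := {0x2e,0x0d,0x15}
#2 dst[0x0f+7] := {0xe1,0x22,0xec,0x75,0x3b,0x6a,0xfd}
#3 dst[0x21+7] := {0x30,0x6d,0x3b,0x6a,0xfd,0xe1,0x22}
#4 dst[0x08+4] := {0xce,0xaf,0xf2,0x30}
#5 dst[0x19+6] := {0x6a,0xfd,0xce,0xaf,0xf2,0x30}
query mem[0x10]=0x22, mem[0x0f]=0xe1, mem[0x23]=0x3b, mem[0x11]=0xec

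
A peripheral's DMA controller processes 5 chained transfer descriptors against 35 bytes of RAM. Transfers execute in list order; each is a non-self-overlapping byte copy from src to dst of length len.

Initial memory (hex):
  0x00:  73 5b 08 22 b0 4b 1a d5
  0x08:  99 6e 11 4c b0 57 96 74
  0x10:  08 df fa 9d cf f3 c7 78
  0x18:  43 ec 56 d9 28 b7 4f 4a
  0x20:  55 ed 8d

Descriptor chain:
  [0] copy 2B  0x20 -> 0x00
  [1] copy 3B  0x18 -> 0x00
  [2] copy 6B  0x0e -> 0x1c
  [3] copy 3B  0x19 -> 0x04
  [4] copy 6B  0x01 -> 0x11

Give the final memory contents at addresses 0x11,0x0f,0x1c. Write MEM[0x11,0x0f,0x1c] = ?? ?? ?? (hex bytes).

  after D0: wrote 2B at 0x00 = 55ed
  after D1: wrote 3B at 0x00 = 43ec56
  after D2: wrote 6B at 0x1c = 967408dffa9d
  after D3: wrote 3B at 0x04 = ec56d9
  after D4: wrote 6B at 0x11 = ec5622ec56d9
query mem[0x11]=0xec, mem[0x0f]=0x74, mem[0x1c]=0x96

MEM[0x11,0x0f,0x1c] = ec 74 96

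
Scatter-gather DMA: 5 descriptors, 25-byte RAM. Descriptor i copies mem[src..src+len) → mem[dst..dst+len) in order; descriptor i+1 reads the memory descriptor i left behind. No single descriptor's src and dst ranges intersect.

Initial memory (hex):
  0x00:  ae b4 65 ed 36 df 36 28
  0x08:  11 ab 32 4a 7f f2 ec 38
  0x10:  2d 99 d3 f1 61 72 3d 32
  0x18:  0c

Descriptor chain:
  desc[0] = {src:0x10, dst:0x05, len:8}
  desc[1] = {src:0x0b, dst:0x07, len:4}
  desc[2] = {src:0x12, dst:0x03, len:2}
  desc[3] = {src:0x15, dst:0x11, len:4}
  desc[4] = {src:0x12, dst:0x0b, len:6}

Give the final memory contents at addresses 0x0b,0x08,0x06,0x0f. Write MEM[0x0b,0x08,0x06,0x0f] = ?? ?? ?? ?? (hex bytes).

#0 dst[0x05+8] := {0x2d,0x99,0xd3,0xf1,0x61,0x72,0x3d,0x32}
#1 dst[0x07+4] := {0x3d,0x32,0xf2,0xec}
#2 dst[0x03+2] := {0xd3,0xf1}
#3 dst[0x11+4] := {0x72,0x3d,0x32,0x0c}
#4 dst[0x0b+6] := {0x3d,0x32,0x0c,0x72,0x3d,0x32}
query mem[0x0b]=0x3d, mem[0x08]=0x32, mem[0x06]=0x99, mem[0x0f]=0x3d

MEM[0x0b,0x08,0x06,0x0f] = 3d 32 99 3d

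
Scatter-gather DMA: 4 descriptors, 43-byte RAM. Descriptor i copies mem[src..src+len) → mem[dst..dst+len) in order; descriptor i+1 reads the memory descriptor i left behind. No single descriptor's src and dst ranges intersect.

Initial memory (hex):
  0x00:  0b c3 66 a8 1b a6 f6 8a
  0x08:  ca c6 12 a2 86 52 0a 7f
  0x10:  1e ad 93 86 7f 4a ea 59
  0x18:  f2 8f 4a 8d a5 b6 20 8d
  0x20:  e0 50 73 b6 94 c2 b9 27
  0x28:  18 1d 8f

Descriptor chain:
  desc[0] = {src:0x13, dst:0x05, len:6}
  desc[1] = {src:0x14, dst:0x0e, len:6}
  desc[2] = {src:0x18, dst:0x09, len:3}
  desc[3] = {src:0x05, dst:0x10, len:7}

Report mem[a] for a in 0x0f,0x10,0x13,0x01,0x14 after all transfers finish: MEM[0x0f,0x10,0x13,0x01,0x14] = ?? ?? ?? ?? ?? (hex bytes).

[0] 0x13->0x05 len=6 : 86 7f 4a ea 59 f2
[1] 0x14->0x0e len=6 : 7f 4a ea 59 f2 8f
[2] 0x18->0x09 len=3 : f2 8f 4a
[3] 0x05->0x10 len=7 : 86 7f 4a ea f2 8f 4a
query mem[0x0f]=0x4a, mem[0x10]=0x86, mem[0x13]=0xea, mem[0x01]=0xc3, mem[0x14]=0xf2

MEM[0x0f,0x10,0x13,0x01,0x14] = 4a 86 ea c3 f2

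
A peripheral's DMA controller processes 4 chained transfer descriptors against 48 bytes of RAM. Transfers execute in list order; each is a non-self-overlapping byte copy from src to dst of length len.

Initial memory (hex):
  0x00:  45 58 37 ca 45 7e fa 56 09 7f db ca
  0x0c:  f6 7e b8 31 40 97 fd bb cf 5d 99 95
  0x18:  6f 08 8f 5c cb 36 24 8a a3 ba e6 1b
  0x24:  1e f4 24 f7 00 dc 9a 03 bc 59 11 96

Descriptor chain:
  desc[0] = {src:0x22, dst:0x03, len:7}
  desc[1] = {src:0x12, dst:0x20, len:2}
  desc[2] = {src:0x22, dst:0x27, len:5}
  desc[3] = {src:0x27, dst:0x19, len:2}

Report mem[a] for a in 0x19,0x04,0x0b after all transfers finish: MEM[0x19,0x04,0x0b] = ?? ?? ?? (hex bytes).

  after D0: wrote 7B at 0x03 = e61b1ef424f700
  after D1: wrote 2B at 0x20 = fdbb
  after D2: wrote 5B at 0x27 = e61b1ef424
  after D3: wrote 2B at 0x19 = e61b
query mem[0x19]=0xe6, mem[0x04]=0x1b, mem[0x0b]=0xca

MEM[0x19,0x04,0x0b] = e6 1b ca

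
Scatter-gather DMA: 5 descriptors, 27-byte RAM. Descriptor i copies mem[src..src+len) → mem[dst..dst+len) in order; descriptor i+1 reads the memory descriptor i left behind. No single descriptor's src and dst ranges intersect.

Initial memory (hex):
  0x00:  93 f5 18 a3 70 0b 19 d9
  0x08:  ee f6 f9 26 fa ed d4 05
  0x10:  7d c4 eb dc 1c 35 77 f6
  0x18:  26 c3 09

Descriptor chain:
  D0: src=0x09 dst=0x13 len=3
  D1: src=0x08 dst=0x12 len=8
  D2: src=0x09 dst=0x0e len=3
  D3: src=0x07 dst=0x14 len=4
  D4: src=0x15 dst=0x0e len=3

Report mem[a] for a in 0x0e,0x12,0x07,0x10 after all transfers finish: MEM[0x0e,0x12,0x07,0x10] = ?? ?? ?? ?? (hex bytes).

D0: mem[0x13..0x15] <- [f6 f9 26]
D1: mem[0x12..0x19] <- [ee f6 f9 26 fa ed d4 05]
D2: mem[0x0e..0x10] <- [f6 f9 26]
D3: mem[0x14..0x17] <- [d9 ee f6 f9]
D4: mem[0x0e..0x10] <- [ee f6 f9]
query mem[0x0e]=0xee, mem[0x12]=0xee, mem[0x07]=0xd9, mem[0x10]=0xf9

MEM[0x0e,0x12,0x07,0x10] = ee ee d9 f9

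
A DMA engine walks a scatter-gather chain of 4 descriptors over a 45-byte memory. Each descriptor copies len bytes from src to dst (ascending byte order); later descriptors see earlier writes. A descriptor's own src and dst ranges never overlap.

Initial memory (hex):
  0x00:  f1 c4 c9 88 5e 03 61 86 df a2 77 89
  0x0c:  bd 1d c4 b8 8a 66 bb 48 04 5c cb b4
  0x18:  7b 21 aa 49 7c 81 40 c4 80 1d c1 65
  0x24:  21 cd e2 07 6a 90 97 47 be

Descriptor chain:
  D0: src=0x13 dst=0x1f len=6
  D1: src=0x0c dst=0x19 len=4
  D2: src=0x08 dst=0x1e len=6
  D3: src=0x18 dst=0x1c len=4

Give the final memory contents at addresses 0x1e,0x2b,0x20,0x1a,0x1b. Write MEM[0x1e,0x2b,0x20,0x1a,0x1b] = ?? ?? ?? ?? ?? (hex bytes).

#0 dst[0x1f+6] := {0x48,0x04,0x5c,0xcb,0xb4,0x7b}
#1 dst[0x19+4] := {0xbd,0x1d,0xc4,0xb8}
#2 dst[0x1e+6] := {0xdf,0xa2,0x77,0x89,0xbd,0x1d}
#3 dst[0x1c+4] := {0x7b,0xbd,0x1d,0xc4}
query mem[0x1e]=0x1d, mem[0x2b]=0x47, mem[0x20]=0x77, mem[0x1a]=0x1d, mem[0x1b]=0xc4

MEM[0x1e,0x2b,0x20,0x1a,0x1b] = 1d 47 77 1d c4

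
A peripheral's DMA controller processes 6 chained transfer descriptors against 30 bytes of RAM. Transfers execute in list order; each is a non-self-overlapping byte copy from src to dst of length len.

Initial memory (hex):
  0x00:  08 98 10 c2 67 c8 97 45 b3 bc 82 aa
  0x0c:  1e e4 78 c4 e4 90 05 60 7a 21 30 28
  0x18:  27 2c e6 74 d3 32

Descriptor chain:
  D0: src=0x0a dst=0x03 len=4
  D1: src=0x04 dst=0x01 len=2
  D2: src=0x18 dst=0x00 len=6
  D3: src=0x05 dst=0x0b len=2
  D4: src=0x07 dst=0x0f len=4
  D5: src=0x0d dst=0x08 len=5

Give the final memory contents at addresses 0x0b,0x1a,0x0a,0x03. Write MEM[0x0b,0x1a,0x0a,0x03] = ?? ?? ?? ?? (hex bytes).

MEM[0x0b,0x1a,0x0a,0x03] = b3 e6 45 74

D0: mem[0x03..0x06] <- [82 aa 1e e4]
D1: mem[0x01..0x02] <- [aa 1e]
D2: mem[0x00..0x05] <- [27 2c e6 74 d3 32]
D3: mem[0x0b..0x0c] <- [32 e4]
D4: mem[0x0f..0x12] <- [45 b3 bc 82]
D5: mem[0x08..0x0c] <- [e4 78 45 b3 bc]
query mem[0x0b]=0xb3, mem[0x1a]=0xe6, mem[0x0a]=0x45, mem[0x03]=0x74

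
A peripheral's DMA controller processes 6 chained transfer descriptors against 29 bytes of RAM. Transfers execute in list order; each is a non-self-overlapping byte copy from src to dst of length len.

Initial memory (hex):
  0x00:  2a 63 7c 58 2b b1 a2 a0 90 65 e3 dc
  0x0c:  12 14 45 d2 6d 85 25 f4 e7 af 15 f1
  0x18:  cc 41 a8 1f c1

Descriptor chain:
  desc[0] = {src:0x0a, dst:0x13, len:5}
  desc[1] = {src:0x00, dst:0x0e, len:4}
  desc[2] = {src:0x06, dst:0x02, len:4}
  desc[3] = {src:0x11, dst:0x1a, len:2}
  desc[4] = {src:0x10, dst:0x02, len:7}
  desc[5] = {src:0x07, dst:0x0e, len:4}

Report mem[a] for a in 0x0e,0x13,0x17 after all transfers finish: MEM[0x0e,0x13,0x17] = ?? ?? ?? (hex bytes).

  after D0: wrote 5B at 0x13 = e3dc121445
  after D1: wrote 4B at 0x0e = 2a637c58
  after D2: wrote 4B at 0x02 = a2a09065
  after D3: wrote 2B at 0x1a = 5825
  after D4: wrote 7B at 0x02 = 7c5825e3dc1214
  after D5: wrote 4B at 0x0e = 121465e3
query mem[0x0e]=0x12, mem[0x13]=0xe3, mem[0x17]=0x45

MEM[0x0e,0x13,0x17] = 12 e3 45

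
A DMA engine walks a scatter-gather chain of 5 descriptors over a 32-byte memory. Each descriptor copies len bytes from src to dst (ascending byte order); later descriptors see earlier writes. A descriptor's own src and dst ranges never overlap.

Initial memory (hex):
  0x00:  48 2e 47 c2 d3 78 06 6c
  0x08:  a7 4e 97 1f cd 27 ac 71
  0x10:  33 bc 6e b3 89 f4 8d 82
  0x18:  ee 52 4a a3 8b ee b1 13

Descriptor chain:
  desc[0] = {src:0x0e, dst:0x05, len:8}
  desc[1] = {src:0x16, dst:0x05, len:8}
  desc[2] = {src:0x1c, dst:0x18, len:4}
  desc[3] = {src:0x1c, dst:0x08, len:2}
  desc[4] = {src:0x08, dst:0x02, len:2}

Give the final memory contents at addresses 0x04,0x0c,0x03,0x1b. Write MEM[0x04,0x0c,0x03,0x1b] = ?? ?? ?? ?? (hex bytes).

[0] 0x0e->0x05 len=8 : ac 71 33 bc 6e b3 89 f4
[1] 0x16->0x05 len=8 : 8d 82 ee 52 4a a3 8b ee
[2] 0x1c->0x18 len=4 : 8b ee b1 13
[3] 0x1c->0x08 len=2 : 8b ee
[4] 0x08->0x02 len=2 : 8b ee
query mem[0x04]=0xd3, mem[0x0c]=0xee, mem[0x03]=0xee, mem[0x1b]=0x13

MEM[0x04,0x0c,0x03,0x1b] = d3 ee ee 13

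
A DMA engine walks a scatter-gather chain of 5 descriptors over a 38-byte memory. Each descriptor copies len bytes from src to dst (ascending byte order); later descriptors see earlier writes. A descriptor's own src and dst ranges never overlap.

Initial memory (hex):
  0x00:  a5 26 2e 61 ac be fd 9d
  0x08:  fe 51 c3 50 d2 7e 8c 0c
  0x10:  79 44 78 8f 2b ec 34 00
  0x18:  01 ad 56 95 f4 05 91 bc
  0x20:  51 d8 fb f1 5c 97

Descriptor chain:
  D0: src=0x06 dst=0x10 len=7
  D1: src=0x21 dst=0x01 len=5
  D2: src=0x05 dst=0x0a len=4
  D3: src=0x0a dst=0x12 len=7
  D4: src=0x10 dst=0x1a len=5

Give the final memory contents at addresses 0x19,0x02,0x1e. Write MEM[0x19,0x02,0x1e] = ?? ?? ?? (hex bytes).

[0] 0x06->0x10 len=7 : fd 9d fe 51 c3 50 d2
[1] 0x21->0x01 len=5 : d8 fb f1 5c 97
[2] 0x05->0x0a len=4 : 97 fd 9d fe
[3] 0x0a->0x12 len=7 : 97 fd 9d fe 8c 0c fd
[4] 0x10->0x1a len=5 : fd 9d 97 fd 9d
query mem[0x19]=0xad, mem[0x02]=0xfb, mem[0x1e]=0x9d

MEM[0x19,0x02,0x1e] = ad fb 9d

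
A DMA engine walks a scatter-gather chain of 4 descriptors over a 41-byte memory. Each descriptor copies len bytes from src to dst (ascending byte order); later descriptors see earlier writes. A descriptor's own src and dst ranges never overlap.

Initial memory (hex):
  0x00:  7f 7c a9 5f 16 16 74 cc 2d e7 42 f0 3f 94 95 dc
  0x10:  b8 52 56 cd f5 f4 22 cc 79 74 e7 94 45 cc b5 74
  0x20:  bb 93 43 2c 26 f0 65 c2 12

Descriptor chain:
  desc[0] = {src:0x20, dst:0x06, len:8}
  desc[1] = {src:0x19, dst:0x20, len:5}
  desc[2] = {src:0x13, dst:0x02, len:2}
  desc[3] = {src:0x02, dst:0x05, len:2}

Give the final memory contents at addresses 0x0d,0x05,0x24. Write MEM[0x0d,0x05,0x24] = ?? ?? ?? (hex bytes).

MEM[0x0d,0x05,0x24] = c2 cd cc

[0] 0x20->0x06 len=8 : bb 93 43 2c 26 f0 65 c2
[1] 0x19->0x20 len=5 : 74 e7 94 45 cc
[2] 0x13->0x02 len=2 : cd f5
[3] 0x02->0x05 len=2 : cd f5
query mem[0x0d]=0xc2, mem[0x05]=0xcd, mem[0x24]=0xcc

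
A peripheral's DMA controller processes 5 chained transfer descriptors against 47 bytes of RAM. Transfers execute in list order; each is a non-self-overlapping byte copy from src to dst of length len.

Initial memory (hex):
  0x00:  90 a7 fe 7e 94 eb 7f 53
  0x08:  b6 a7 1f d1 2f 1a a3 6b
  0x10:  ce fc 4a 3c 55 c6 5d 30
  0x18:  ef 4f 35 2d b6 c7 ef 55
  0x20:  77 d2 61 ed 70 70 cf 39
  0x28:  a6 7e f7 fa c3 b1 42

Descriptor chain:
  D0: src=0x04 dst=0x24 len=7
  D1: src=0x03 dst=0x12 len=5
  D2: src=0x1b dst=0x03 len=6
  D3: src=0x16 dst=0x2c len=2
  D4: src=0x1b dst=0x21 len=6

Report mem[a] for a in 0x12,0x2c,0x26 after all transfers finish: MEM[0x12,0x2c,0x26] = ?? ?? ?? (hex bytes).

MEM[0x12,0x2c,0x26] = 7e 53 77

[0] 0x04->0x24 len=7 : 94 eb 7f 53 b6 a7 1f
[1] 0x03->0x12 len=5 : 7e 94 eb 7f 53
[2] 0x1b->0x03 len=6 : 2d b6 c7 ef 55 77
[3] 0x16->0x2c len=2 : 53 30
[4] 0x1b->0x21 len=6 : 2d b6 c7 ef 55 77
query mem[0x12]=0x7e, mem[0x2c]=0x53, mem[0x26]=0x77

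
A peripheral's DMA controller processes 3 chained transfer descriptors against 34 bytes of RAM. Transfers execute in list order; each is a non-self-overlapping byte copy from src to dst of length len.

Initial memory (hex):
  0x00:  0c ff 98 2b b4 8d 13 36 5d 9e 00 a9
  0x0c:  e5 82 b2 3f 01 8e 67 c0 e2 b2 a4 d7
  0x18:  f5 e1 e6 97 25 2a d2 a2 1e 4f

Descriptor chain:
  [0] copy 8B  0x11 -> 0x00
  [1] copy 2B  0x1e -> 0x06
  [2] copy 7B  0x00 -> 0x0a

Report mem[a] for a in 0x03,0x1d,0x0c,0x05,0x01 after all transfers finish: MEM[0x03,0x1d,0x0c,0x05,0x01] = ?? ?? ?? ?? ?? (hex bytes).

[0] 0x11->0x00 len=8 : 8e 67 c0 e2 b2 a4 d7 f5
[1] 0x1e->0x06 len=2 : d2 a2
[2] 0x00->0x0a len=7 : 8e 67 c0 e2 b2 a4 d2
query mem[0x03]=0xe2, mem[0x1d]=0x2a, mem[0x0c]=0xc0, mem[0x05]=0xa4, mem[0x01]=0x67

MEM[0x03,0x1d,0x0c,0x05,0x01] = e2 2a c0 a4 67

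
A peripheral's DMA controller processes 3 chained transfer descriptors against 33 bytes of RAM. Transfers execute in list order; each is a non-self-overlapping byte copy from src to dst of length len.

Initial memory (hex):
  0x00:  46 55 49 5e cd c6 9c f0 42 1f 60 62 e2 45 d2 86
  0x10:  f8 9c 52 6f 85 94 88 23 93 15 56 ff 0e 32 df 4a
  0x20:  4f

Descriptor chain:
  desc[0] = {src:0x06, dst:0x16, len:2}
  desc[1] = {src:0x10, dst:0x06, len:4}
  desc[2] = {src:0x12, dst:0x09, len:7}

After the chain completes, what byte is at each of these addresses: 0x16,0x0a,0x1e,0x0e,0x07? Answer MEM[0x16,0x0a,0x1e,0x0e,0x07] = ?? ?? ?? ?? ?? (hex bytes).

MEM[0x16,0x0a,0x1e,0x0e,0x07] = 9c 6f df f0 9c

D0: mem[0x16..0x17] <- [9c f0]
D1: mem[0x06..0x09] <- [f8 9c 52 6f]
D2: mem[0x09..0x0f] <- [52 6f 85 94 9c f0 93]
query mem[0x16]=0x9c, mem[0x0a]=0x6f, mem[0x1e]=0xdf, mem[0x0e]=0xf0, mem[0x07]=0x9c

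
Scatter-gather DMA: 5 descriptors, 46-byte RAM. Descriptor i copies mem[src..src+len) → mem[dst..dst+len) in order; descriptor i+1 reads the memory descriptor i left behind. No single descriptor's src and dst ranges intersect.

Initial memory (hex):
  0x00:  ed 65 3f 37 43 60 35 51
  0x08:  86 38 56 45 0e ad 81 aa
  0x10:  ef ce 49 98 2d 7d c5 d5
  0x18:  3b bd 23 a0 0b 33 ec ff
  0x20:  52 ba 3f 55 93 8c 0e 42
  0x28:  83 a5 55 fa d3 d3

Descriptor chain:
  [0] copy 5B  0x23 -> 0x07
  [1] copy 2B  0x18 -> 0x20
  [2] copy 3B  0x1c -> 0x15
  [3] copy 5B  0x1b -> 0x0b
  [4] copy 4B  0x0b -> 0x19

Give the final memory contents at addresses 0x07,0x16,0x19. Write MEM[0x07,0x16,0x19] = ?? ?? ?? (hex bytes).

MEM[0x07,0x16,0x19] = 55 33 a0

#0 dst[0x07+5] := {0x55,0x93,0x8c,0x0e,0x42}
#1 dst[0x20+2] := {0x3b,0xbd}
#2 dst[0x15+3] := {0x0b,0x33,0xec}
#3 dst[0x0b+5] := {0xa0,0x0b,0x33,0xec,0xff}
#4 dst[0x19+4] := {0xa0,0x0b,0x33,0xec}
query mem[0x07]=0x55, mem[0x16]=0x33, mem[0x19]=0xa0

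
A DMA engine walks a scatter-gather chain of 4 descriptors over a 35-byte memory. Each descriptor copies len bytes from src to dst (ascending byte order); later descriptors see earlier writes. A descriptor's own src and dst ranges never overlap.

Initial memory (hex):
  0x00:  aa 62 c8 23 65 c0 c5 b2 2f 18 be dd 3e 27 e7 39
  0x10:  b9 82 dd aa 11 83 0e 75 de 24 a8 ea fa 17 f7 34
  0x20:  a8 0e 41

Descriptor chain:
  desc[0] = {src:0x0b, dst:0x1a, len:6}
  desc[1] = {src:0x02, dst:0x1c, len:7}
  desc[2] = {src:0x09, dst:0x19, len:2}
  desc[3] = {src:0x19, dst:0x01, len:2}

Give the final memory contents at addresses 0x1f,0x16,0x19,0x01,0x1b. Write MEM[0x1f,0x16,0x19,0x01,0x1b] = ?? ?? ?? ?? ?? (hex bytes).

MEM[0x1f,0x16,0x19,0x01,0x1b] = c0 0e 18 18 3e

  after D0: wrote 6B at 0x1a = dd3e27e739b9
  after D1: wrote 7B at 0x1c = c82365c0c5b22f
  after D2: wrote 2B at 0x19 = 18be
  after D3: wrote 2B at 0x01 = 18be
query mem[0x1f]=0xc0, mem[0x16]=0x0e, mem[0x19]=0x18, mem[0x01]=0x18, mem[0x1b]=0x3e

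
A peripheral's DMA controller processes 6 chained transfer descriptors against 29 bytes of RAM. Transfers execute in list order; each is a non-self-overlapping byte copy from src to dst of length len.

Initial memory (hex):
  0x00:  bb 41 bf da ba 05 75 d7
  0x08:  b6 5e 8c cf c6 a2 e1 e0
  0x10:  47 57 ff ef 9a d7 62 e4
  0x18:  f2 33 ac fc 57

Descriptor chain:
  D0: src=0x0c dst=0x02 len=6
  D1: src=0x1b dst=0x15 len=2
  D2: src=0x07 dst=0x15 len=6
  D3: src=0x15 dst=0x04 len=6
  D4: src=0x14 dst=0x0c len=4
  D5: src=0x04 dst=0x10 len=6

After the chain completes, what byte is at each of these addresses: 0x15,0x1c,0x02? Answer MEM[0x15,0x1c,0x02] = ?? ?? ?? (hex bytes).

  after D0: wrote 6B at 0x02 = c6a2e1e04757
  after D1: wrote 2B at 0x15 = fc57
  after D2: wrote 6B at 0x15 = 57b65e8ccfc6
  after D3: wrote 6B at 0x04 = 57b65e8ccfc6
  after D4: wrote 4B at 0x0c = 9a57b65e
  after D5: wrote 6B at 0x10 = 57b65e8ccfc6
query mem[0x15]=0xc6, mem[0x1c]=0x57, mem[0x02]=0xc6

MEM[0x15,0x1c,0x02] = c6 57 c6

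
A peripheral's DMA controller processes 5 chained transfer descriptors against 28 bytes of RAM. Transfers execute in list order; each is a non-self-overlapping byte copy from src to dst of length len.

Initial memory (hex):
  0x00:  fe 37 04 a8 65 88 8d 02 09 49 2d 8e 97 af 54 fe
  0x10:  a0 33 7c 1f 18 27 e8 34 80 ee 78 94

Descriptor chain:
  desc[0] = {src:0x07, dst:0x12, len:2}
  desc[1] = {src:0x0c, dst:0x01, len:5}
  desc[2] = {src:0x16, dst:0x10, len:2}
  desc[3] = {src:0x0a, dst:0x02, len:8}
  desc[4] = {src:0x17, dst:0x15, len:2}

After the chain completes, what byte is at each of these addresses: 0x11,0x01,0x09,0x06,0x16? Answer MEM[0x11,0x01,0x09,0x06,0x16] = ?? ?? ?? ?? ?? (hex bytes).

MEM[0x11,0x01,0x09,0x06,0x16] = 34 97 34 54 80

D0: mem[0x12..0x13] <- [02 09]
D1: mem[0x01..0x05] <- [97 af 54 fe a0]
D2: mem[0x10..0x11] <- [e8 34]
D3: mem[0x02..0x09] <- [2d 8e 97 af 54 fe e8 34]
D4: mem[0x15..0x16] <- [34 80]
query mem[0x11]=0x34, mem[0x01]=0x97, mem[0x09]=0x34, mem[0x06]=0x54, mem[0x16]=0x80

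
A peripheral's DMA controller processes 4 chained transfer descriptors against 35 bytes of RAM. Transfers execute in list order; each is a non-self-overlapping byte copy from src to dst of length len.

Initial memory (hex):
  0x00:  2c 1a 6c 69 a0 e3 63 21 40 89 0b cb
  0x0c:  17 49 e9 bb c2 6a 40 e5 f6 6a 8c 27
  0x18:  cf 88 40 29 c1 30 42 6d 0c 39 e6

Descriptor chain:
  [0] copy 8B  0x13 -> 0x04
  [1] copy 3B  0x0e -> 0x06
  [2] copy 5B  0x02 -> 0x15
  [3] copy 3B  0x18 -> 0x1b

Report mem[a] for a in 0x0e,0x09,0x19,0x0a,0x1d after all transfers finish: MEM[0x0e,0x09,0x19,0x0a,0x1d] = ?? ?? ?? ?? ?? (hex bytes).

D0: mem[0x04..0x0b] <- [e5 f6 6a 8c 27 cf 88 40]
D1: mem[0x06..0x08] <- [e9 bb c2]
D2: mem[0x15..0x19] <- [6c 69 e5 f6 e9]
D3: mem[0x1b..0x1d] <- [f6 e9 40]
query mem[0x0e]=0xe9, mem[0x09]=0xcf, mem[0x19]=0xe9, mem[0x0a]=0x88, mem[0x1d]=0x40

MEM[0x0e,0x09,0x19,0x0a,0x1d] = e9 cf e9 88 40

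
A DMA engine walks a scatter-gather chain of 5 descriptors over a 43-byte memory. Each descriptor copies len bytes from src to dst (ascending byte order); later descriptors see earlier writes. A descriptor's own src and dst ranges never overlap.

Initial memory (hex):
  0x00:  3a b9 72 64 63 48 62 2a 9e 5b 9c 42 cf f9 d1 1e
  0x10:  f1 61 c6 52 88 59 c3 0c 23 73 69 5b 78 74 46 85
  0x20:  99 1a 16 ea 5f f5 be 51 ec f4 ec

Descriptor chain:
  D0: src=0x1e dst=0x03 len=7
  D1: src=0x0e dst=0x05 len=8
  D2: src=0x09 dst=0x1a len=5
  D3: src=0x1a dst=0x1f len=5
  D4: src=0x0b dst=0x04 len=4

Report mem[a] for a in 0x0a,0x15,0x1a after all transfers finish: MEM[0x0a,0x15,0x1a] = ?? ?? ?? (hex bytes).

D0: mem[0x03..0x09] <- [46 85 99 1a 16 ea 5f]
D1: mem[0x05..0x0c] <- [d1 1e f1 61 c6 52 88 59]
D2: mem[0x1a..0x1e] <- [c6 52 88 59 f9]
D3: mem[0x1f..0x23] <- [c6 52 88 59 f9]
D4: mem[0x04..0x07] <- [88 59 f9 d1]
query mem[0x0a]=0x52, mem[0x15]=0x59, mem[0x1a]=0xc6

MEM[0x0a,0x15,0x1a] = 52 59 c6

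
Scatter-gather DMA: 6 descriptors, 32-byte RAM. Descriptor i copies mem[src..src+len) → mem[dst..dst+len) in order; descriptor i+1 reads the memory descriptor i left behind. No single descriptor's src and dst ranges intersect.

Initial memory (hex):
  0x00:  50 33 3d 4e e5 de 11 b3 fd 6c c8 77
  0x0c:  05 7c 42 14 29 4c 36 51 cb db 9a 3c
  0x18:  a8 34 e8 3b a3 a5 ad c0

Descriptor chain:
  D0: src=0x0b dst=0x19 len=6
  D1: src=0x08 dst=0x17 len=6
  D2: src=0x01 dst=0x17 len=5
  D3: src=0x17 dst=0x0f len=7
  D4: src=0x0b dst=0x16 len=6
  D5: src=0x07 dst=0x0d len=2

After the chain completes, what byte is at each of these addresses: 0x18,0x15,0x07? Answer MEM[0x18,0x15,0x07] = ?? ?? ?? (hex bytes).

  after D0: wrote 6B at 0x19 = 77057c421429
  after D1: wrote 6B at 0x17 = fd6cc877057c
  after D2: wrote 5B at 0x17 = 333d4ee5de
  after D3: wrote 7B at 0x0f = 333d4ee5de7c14
  after D4: wrote 6B at 0x16 = 77057c42333d
  after D5: wrote 2B at 0x0d = b3fd
query mem[0x18]=0x7c, mem[0x15]=0x14, mem[0x07]=0xb3

MEM[0x18,0x15,0x07] = 7c 14 b3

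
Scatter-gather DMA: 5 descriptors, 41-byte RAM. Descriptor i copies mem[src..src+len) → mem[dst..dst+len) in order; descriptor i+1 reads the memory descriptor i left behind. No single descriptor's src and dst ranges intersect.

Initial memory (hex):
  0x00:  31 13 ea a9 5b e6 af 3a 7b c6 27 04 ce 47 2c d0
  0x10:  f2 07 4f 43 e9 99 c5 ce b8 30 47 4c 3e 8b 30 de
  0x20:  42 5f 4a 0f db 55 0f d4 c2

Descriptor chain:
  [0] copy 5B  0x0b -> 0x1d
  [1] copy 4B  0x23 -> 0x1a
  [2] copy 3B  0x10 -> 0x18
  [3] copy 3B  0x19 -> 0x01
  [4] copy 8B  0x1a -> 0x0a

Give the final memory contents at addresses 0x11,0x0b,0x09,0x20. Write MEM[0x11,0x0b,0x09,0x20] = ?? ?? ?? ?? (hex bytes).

#0 dst[0x1d+5] := {0x04,0xce,0x47,0x2c,0xd0}
#1 dst[0x1a+4] := {0x0f,0xdb,0x55,0x0f}
#2 dst[0x18+3] := {0xf2,0x07,0x4f}
#3 dst[0x01+3] := {0x07,0x4f,0xdb}
#4 dst[0x0a+8] := {0x4f,0xdb,0x55,0x0f,0xce,0x47,0x2c,0xd0}
query mem[0x11]=0xd0, mem[0x0b]=0xdb, mem[0x09]=0xc6, mem[0x20]=0x2c

MEM[0x11,0x0b,0x09,0x20] = d0 db c6 2c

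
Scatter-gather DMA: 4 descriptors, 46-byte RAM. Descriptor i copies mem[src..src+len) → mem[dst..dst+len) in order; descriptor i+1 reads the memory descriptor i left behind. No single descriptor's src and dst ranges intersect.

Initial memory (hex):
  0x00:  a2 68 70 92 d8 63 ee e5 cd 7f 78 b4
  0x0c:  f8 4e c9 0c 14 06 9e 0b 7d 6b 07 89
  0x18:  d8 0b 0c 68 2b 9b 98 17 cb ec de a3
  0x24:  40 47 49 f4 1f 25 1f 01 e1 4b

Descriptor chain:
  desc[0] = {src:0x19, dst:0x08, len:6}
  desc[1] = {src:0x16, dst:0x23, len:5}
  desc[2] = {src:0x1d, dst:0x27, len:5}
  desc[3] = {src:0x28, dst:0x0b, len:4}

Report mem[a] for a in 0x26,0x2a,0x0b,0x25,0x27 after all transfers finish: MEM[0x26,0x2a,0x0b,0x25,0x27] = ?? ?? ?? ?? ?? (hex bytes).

MEM[0x26,0x2a,0x0b,0x25,0x27] = 0b cb 98 d8 9b

D0: mem[0x08..0x0d] <- [0b 0c 68 2b 9b 98]
D1: mem[0x23..0x27] <- [07 89 d8 0b 0c]
D2: mem[0x27..0x2b] <- [9b 98 17 cb ec]
D3: mem[0x0b..0x0e] <- [98 17 cb ec]
query mem[0x26]=0x0b, mem[0x2a]=0xcb, mem[0x0b]=0x98, mem[0x25]=0xd8, mem[0x27]=0x9b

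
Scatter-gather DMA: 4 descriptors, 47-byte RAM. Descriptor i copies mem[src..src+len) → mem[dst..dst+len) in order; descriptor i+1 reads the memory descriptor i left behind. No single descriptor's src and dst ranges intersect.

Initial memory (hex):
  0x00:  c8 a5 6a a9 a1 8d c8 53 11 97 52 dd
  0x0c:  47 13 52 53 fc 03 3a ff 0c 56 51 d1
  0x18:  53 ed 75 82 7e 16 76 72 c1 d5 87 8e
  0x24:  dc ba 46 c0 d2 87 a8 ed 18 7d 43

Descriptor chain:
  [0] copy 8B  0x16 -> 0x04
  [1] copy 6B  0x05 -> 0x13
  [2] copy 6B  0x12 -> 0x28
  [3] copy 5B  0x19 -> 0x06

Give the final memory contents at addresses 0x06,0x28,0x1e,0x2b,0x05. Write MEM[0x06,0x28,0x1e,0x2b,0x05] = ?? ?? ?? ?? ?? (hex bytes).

MEM[0x06,0x28,0x1e,0x2b,0x05] = ed 3a 76 ed d1

  after D0: wrote 8B at 0x04 = 51d153ed75827e16
  after D1: wrote 6B at 0x13 = d153ed75827e
  after D2: wrote 6B at 0x28 = 3ad153ed7582
  after D3: wrote 5B at 0x06 = ed75827e16
query mem[0x06]=0xed, mem[0x28]=0x3a, mem[0x1e]=0x76, mem[0x2b]=0xed, mem[0x05]=0xd1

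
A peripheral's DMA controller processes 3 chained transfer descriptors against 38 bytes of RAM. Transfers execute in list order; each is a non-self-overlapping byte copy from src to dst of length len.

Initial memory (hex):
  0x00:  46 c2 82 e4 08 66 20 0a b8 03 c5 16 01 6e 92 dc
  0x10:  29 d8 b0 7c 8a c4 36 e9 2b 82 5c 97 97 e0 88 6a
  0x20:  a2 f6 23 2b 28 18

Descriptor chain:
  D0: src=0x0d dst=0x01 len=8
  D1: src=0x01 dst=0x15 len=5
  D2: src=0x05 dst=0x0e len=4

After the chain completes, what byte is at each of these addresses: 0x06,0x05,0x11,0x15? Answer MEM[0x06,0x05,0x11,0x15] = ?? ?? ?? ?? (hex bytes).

MEM[0x06,0x05,0x11,0x15] = b0 d8 8a 6e

  after D0: wrote 8B at 0x01 = 6e92dc29d8b07c8a
  after D1: wrote 5B at 0x15 = 6e92dc29d8
  after D2: wrote 4B at 0x0e = d8b07c8a
query mem[0x06]=0xb0, mem[0x05]=0xd8, mem[0x11]=0x8a, mem[0x15]=0x6e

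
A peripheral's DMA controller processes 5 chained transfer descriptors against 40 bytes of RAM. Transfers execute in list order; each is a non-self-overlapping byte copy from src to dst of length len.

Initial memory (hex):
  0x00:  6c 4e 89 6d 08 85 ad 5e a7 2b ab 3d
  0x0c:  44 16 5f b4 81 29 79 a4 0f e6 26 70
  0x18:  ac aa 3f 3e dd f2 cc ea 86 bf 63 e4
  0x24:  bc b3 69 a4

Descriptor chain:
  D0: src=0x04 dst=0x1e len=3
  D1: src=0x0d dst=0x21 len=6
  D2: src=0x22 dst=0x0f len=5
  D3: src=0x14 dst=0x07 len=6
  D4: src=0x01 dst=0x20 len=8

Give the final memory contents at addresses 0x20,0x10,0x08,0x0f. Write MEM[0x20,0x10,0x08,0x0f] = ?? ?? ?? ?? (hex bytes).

MEM[0x20,0x10,0x08,0x0f] = 4e b4 e6 5f

#0 dst[0x1e+3] := {0x08,0x85,0xad}
#1 dst[0x21+6] := {0x16,0x5f,0xb4,0x81,0x29,0x79}
#2 dst[0x0f+5] := {0x5f,0xb4,0x81,0x29,0x79}
#3 dst[0x07+6] := {0x0f,0xe6,0x26,0x70,0xac,0xaa}
#4 dst[0x20+8] := {0x4e,0x89,0x6d,0x08,0x85,0xad,0x0f,0xe6}
query mem[0x20]=0x4e, mem[0x10]=0xb4, mem[0x08]=0xe6, mem[0x0f]=0x5f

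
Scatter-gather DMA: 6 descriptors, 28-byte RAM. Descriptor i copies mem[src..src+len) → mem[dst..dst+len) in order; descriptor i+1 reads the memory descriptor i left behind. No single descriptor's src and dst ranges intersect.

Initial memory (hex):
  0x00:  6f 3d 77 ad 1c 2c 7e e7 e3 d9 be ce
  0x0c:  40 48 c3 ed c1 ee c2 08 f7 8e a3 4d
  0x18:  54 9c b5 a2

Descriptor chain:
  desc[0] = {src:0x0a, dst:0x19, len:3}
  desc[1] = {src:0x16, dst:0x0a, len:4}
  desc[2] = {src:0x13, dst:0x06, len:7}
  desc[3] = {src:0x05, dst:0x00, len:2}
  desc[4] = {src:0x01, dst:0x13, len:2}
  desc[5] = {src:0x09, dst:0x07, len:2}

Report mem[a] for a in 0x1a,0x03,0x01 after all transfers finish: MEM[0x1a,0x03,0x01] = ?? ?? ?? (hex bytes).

[0] 0x0a->0x19 len=3 : be ce 40
[1] 0x16->0x0a len=4 : a3 4d 54 be
[2] 0x13->0x06 len=7 : 08 f7 8e a3 4d 54 be
[3] 0x05->0x00 len=2 : 2c 08
[4] 0x01->0x13 len=2 : 08 77
[5] 0x09->0x07 len=2 : a3 4d
query mem[0x1a]=0xce, mem[0x03]=0xad, mem[0x01]=0x08

MEM[0x1a,0x03,0x01] = ce ad 08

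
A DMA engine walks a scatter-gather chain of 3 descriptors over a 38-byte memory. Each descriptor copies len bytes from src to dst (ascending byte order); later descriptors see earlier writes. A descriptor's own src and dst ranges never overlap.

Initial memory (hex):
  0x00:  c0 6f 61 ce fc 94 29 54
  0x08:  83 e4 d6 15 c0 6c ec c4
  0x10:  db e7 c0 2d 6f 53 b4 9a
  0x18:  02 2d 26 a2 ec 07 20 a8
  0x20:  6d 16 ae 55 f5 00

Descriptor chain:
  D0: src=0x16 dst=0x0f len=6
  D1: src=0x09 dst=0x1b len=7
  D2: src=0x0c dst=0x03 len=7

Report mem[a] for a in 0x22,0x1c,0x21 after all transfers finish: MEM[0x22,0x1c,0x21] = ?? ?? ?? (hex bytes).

MEM[0x22,0x1c,0x21] = ae d6 b4

  after D0: wrote 6B at 0x0f = b49a022d26a2
  after D1: wrote 7B at 0x1b = e4d615c06cecb4
  after D2: wrote 7B at 0x03 = c06cecb49a022d
query mem[0x22]=0xae, mem[0x1c]=0xd6, mem[0x21]=0xb4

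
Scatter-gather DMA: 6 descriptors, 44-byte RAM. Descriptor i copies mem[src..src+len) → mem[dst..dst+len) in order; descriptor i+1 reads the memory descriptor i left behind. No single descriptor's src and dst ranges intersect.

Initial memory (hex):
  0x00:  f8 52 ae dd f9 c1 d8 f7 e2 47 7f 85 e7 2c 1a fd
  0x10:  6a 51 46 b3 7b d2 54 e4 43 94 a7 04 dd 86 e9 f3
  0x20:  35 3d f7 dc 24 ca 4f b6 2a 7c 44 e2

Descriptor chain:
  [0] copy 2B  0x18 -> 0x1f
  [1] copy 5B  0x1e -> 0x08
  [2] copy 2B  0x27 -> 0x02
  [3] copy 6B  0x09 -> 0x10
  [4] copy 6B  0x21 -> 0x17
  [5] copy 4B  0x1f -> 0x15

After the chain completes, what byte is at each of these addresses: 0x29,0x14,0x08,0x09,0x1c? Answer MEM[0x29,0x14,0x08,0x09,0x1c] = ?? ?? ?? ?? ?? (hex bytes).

  after D0: wrote 2B at 0x1f = 4394
  after D1: wrote 5B at 0x08 = e943943df7
  after D2: wrote 2B at 0x02 = b62a
  after D3: wrote 6B at 0x10 = 43943df72c1a
  after D4: wrote 6B at 0x17 = 3df7dc24ca4f
  after D5: wrote 4B at 0x15 = 43943df7
query mem[0x29]=0x7c, mem[0x14]=0x2c, mem[0x08]=0xe9, mem[0x09]=0x43, mem[0x1c]=0x4f

MEM[0x29,0x14,0x08,0x09,0x1c] = 7c 2c e9 43 4f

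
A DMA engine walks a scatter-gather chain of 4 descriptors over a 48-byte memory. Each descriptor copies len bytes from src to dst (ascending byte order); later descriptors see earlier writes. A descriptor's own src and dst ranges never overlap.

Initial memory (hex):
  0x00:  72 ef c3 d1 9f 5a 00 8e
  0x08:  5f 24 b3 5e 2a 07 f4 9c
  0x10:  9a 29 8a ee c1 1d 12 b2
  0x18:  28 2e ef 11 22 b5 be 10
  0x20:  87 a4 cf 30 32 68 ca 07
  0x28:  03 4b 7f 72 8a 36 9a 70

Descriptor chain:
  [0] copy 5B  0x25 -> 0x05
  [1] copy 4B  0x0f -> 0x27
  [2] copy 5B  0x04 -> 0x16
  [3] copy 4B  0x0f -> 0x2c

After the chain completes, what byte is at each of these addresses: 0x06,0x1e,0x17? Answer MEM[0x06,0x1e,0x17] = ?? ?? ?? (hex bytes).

MEM[0x06,0x1e,0x17] = ca be 68

  after D0: wrote 5B at 0x05 = 68ca07034b
  after D1: wrote 4B at 0x27 = 9c9a298a
  after D2: wrote 5B at 0x16 = 9f68ca0703
  after D3: wrote 4B at 0x2c = 9c9a298a
query mem[0x06]=0xca, mem[0x1e]=0xbe, mem[0x17]=0x68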